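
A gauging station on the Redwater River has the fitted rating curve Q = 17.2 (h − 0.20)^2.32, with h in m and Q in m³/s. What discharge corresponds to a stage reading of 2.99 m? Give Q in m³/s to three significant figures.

Q = 17.2 × (2.99 − 0.20)^2.32 = 17.2 × 2.79^2.32 = 185.9 m³/s

186 m³/s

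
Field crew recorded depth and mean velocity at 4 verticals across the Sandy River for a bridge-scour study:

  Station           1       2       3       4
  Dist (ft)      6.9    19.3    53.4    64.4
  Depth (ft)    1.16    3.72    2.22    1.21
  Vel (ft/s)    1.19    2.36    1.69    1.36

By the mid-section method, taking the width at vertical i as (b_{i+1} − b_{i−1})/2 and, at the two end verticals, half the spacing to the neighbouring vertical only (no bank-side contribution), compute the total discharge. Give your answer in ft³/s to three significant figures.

w_1 = (19.3 − 6.9)/2 = 6.2 ft; q_1 = 1.19 × 1.16 × 6.2 = 8.558 ft³/s
w_2 = (53.4 − 6.9)/2 = 23.25 ft; q_2 = 2.36 × 3.72 × 23.25 = 204.1 ft³/s
w_3 = (64.4 − 19.3)/2 = 22.55 ft; q_3 = 1.69 × 2.22 × 22.55 = 84.60 ft³/s
w_4 = (64.4 − 53.4)/2 = 5.5 ft; q_4 = 1.36 × 1.21 × 5.5 = 9.051 ft³/s
Q = Σ qᵢ = 306.3 ft³/s

306 ft³/s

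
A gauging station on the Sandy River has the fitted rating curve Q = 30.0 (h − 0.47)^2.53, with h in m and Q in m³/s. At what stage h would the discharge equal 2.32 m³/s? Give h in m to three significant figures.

h − h₀ = (Q/C)^(1/b) = (2.32/30.0)^(1/2.53) = 0.3636 m
h = 0.47 + 0.3636 = 0.8336 m

0.834 m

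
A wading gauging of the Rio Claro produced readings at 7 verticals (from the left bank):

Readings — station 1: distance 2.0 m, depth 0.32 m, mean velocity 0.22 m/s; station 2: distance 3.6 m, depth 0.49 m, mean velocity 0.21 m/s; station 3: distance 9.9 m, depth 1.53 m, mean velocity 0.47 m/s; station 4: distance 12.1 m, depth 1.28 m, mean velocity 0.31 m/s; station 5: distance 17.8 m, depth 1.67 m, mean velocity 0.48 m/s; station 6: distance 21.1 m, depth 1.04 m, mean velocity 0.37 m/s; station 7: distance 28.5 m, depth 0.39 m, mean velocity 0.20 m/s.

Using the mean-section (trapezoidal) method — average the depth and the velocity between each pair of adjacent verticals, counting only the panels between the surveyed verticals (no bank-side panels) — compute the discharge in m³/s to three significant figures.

10.2 m³/s

Panel 1-2: Δb = 1.6 m, d̄ = (0.32+0.49)/2 = 0.405, v̄ = (0.22+0.21)/2 = 0.215 → q = 1.6×0.405×0.215 = 0.1393 m³/s
Panel 2-3: Δb = 6.3 m, d̄ = (0.49+1.53)/2 = 1.01, v̄ = (0.21+0.47)/2 = 0.34 → q = 6.3×1.01×0.34 = 2.163 m³/s
Panel 3-4: Δb = 2.2 m, d̄ = (1.53+1.28)/2 = 1.405, v̄ = (0.47+0.31)/2 = 0.39 → q = 2.2×1.405×0.39 = 1.205 m³/s
Panel 4-5: Δb = 5.7 m, d̄ = (1.28+1.67)/2 = 1.475, v̄ = (0.31+0.48)/2 = 0.395 → q = 5.7×1.475×0.395 = 3.321 m³/s
Panel 5-6: Δb = 3.3 m, d̄ = (1.67+1.04)/2 = 1.355, v̄ = (0.48+0.37)/2 = 0.425 → q = 3.3×1.355×0.425 = 1.900 m³/s
Panel 6-7: Δb = 7.4 m, d̄ = (1.04+0.39)/2 = 0.715, v̄ = (0.37+0.20)/2 = 0.285 → q = 7.4×0.715×0.285 = 1.508 m³/s
Q = Σ q = 10.24 m³/s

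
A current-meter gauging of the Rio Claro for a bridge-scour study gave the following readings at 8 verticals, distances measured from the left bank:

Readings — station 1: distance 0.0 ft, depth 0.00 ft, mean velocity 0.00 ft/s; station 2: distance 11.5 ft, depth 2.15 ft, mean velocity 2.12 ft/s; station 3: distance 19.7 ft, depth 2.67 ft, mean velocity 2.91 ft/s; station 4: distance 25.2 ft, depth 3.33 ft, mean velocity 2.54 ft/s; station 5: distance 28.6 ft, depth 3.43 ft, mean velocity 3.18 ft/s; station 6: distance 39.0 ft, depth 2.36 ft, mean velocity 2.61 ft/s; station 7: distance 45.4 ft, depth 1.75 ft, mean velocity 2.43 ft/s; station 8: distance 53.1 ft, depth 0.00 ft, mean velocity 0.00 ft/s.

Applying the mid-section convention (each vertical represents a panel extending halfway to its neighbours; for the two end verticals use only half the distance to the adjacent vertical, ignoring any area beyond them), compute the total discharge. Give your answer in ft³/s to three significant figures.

w_2 = (19.7 − 0.0)/2 = 9.85 ft; q_2 = 2.12 × 2.15 × 9.85 = 44.90 ft³/s
w_3 = (25.2 − 11.5)/2 = 6.85 ft; q_3 = 2.91 × 2.67 × 6.85 = 53.22 ft³/s
w_4 = (28.6 − 19.7)/2 = 4.45 ft; q_4 = 2.54 × 3.33 × 4.45 = 37.64 ft³/s
w_5 = (39.0 − 25.2)/2 = 6.9 ft; q_5 = 3.18 × 3.43 × 6.9 = 75.26 ft³/s
w_6 = (45.4 − 28.6)/2 = 8.4 ft; q_6 = 2.61 × 2.36 × 8.4 = 51.74 ft³/s
w_7 = (53.1 − 39.0)/2 = 7.05 ft; q_7 = 2.43 × 1.75 × 7.05 = 29.98 ft³/s
Stations 1, 8 contribute zero (depth or velocity is 0).
Q = Σ qᵢ = 292.7 ft³/s

293 ft³/s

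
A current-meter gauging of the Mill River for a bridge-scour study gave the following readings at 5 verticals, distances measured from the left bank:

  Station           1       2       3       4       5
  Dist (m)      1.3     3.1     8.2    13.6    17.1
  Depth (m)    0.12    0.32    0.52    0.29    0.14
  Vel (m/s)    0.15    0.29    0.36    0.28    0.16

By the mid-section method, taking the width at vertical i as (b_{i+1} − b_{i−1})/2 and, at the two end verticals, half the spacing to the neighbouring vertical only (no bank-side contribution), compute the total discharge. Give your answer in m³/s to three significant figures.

1.72 m³/s

w_1 = (3.1 − 1.3)/2 = 0.9 m; q_1 = 0.15 × 0.12 × 0.9 = 0.01620 m³/s
w_2 = (8.2 − 1.3)/2 = 3.45 m; q_2 = 0.29 × 0.32 × 3.45 = 0.3202 m³/s
w_3 = (13.6 − 3.1)/2 = 5.25 m; q_3 = 0.36 × 0.52 × 5.25 = 0.9828 m³/s
w_4 = (17.1 − 8.2)/2 = 4.45 m; q_4 = 0.28 × 0.29 × 4.45 = 0.3613 m³/s
w_5 = (17.1 − 13.6)/2 = 1.75 m; q_5 = 0.16 × 0.14 × 1.75 = 0.03920 m³/s
Q = Σ qᵢ = 1.720 m³/s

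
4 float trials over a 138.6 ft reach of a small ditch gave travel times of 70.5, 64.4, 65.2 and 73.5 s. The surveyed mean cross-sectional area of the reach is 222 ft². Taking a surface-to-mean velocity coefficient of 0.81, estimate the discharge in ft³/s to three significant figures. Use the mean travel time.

t̄ = (70.5 + 64.4 + 65.2 + 73.5) / 4 = 68.4 s
v_surface = L / t̄ = 138.6 / 68.4 = 2.026 ft/s
v_mean = 0.81 × 2.026 = 1.641 ft/s
Q = A × v_mean = 222 × 1.641 = 364.4 ft³/s

364 ft³/s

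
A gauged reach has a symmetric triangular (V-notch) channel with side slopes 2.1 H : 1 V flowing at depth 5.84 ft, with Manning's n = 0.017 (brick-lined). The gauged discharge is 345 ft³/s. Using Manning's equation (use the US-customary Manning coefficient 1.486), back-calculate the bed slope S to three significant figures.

0.000834

A = z·y² = 2.1×5.84² = 71.62 ft²
P = 2y√(1+z²) = 2×5.84×√(1+2.1²) = 27.17 ft
R = A/P = 71.62/27.17 = 2.636 ft
S = (Q·n / (1.486·A·R^(2/3)))² = (345×0.017 / (1.486×71.62×1.908))² = 0.0008338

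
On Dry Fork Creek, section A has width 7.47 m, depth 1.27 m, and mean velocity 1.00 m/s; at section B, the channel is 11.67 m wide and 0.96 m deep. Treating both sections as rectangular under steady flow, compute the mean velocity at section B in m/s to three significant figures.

0.847 m/s

Q = A₁V₁ = (7.47×1.27) × 1.00 = 9.487 m³/s
A₂ = 11.67 × 0.96 = 11.20 m²
V₂ = Q/A₂ = 9.487/11.20 = 0.8468 m/s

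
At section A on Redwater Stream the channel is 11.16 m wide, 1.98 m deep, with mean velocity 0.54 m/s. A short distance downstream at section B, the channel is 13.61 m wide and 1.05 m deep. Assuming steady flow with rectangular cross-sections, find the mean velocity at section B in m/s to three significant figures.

0.835 m/s

Q = A₁V₁ = (11.16×1.98) × 0.54 = 11.93 m³/s
A₂ = 13.61 × 1.05 = 14.29 m²
V₂ = Q/A₂ = 11.93/14.29 = 0.8350 m/s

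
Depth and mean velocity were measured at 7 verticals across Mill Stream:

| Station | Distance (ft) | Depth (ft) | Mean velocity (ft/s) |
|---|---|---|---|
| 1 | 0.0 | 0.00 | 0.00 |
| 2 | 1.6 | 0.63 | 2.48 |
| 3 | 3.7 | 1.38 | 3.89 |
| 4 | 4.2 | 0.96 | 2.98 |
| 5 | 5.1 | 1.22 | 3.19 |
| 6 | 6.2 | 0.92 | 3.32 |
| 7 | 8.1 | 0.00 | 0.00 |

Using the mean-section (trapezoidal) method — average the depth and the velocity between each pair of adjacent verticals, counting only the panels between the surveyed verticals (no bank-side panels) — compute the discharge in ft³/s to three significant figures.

17.7 ft³/s

Panel 1-2: Δb = 1.6 ft, d̄ = (0.00+0.63)/2 = 0.315, v̄ = (0.00+2.48)/2 = 1.24 → q = 1.6×0.315×1.24 = 0.6250 ft³/s
Panel 2-3: Δb = 2.1 ft, d̄ = (0.63+1.38)/2 = 1.005, v̄ = (2.48+3.89)/2 = 3.185 → q = 2.1×1.005×3.185 = 6.722 ft³/s
Panel 3-4: Δb = 0.5 ft, d̄ = (1.38+0.96)/2 = 1.17, v̄ = (3.89+2.98)/2 = 3.435 → q = 0.5×1.17×3.435 = 2.009 ft³/s
Panel 4-5: Δb = 0.9 ft, d̄ = (0.96+1.22)/2 = 1.09, v̄ = (2.98+3.19)/2 = 3.085 → q = 0.9×1.09×3.085 = 3.026 ft³/s
Panel 5-6: Δb = 1.1 ft, d̄ = (1.22+0.92)/2 = 1.07, v̄ = (3.19+3.32)/2 = 3.255 → q = 1.1×1.07×3.255 = 3.831 ft³/s
Panel 6-7: Δb = 1.9 ft, d̄ = (0.92+0.00)/2 = 0.46, v̄ = (3.32+0.00)/2 = 1.66 → q = 1.9×0.46×1.66 = 1.451 ft³/s
Q = Σ q = 17.66 ft³/s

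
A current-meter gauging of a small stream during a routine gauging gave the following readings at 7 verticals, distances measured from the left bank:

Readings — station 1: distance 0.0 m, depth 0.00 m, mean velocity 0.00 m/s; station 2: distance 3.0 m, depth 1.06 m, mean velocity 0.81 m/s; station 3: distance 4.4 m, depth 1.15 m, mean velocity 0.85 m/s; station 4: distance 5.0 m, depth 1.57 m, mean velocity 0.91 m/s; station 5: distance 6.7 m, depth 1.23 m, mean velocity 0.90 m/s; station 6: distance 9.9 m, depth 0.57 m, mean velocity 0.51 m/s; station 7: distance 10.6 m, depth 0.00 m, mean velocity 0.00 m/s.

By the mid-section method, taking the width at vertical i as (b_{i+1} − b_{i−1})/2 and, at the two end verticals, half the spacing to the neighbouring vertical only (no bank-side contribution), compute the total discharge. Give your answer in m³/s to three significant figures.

w_2 = (4.4 − 0.0)/2 = 2.2 m; q_2 = 0.81 × 1.06 × 2.2 = 1.889 m³/s
w_3 = (5.0 − 3.0)/2 = 1 m; q_3 = 0.85 × 1.15 × 1 = 0.9775 m³/s
w_4 = (6.7 − 4.4)/2 = 1.15 m; q_4 = 0.91 × 1.57 × 1.15 = 1.643 m³/s
w_5 = (9.9 − 5.0)/2 = 2.45 m; q_5 = 0.90 × 1.23 × 2.45 = 2.712 m³/s
w_6 = (10.6 − 6.7)/2 = 1.95 m; q_6 = 0.51 × 0.57 × 1.95 = 0.5669 m³/s
Stations 1, 7 contribute zero (depth or velocity is 0).
Q = Σ qᵢ = 7.788 m³/s

7.79 m³/s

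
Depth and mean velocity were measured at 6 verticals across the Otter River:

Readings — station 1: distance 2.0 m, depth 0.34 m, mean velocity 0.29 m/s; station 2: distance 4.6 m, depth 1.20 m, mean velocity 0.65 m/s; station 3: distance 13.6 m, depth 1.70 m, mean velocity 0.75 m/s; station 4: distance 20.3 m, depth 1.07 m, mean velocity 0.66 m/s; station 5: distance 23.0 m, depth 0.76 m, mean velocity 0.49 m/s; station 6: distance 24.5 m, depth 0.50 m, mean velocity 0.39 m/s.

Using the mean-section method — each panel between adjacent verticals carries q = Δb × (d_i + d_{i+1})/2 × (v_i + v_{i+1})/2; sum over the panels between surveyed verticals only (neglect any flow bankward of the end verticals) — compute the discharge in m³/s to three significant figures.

Panel 1-2: Δb = 2.6 m, d̄ = (0.34+1.20)/2 = 0.77, v̄ = (0.29+0.65)/2 = 0.47 → q = 2.6×0.77×0.47 = 0.9409 m³/s
Panel 2-3: Δb = 9 m, d̄ = (1.20+1.70)/2 = 1.45, v̄ = (0.65+0.75)/2 = 0.7 → q = 9×1.45×0.7 = 9.135 m³/s
Panel 3-4: Δb = 6.7 m, d̄ = (1.70+1.07)/2 = 1.385, v̄ = (0.75+0.66)/2 = 0.705 → q = 6.7×1.385×0.705 = 6.542 m³/s
Panel 4-5: Δb = 2.7 m, d̄ = (1.07+0.76)/2 = 0.915, v̄ = (0.66+0.49)/2 = 0.575 → q = 2.7×0.915×0.575 = 1.421 m³/s
Panel 5-6: Δb = 1.5 m, d̄ = (0.76+0.50)/2 = 0.63, v̄ = (0.49+0.39)/2 = 0.44 → q = 1.5×0.63×0.44 = 0.4158 m³/s
Q = Σ q = 18.45 m³/s

18.5 m³/s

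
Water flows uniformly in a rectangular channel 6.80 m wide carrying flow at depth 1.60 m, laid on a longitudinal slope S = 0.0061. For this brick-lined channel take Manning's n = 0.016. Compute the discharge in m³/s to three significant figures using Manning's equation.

56.2 m³/s

A = b·y = 6.80 × 1.60 = 10.88 m²
P = b + 2y = 6.80 + 2×1.60 = 10.00 m
R = A/P = 10.88/10.00 = 1.088 m
Q = (1/n)·A·R^(2/3)·S^(1/2) = (1/0.016) × 10.88 × 1.088^(2/3) × 0.0061^(1/2) = 56.18 m³/s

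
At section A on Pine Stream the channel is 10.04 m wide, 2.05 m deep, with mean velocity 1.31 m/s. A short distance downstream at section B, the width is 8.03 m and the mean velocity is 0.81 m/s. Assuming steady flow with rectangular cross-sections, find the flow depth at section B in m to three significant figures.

4.15 m

Q = A₁V₁ = (10.04×2.05) × 1.31 = 26.96 m³/s
d₂ = Q/(b₂ V₂) = 26.96/(8.03×0.81) = 4.145 m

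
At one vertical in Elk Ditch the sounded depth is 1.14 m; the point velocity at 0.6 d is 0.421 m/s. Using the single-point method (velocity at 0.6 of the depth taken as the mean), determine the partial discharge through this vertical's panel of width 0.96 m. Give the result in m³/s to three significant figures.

v̄ = v₀.₆ = 0.421 m/s
q = v̄ × d × w = 0.4210 × 1.14 × 0.96 = 0.4607 m³/s

0.461 m³/s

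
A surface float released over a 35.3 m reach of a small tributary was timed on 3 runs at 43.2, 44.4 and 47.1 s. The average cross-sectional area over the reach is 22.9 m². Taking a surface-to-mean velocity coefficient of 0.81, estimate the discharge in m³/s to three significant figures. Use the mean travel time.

t̄ = (43.2 + 44.4 + 47.1) / 3 = 44.9 s
v_surface = L / t̄ = 35.3 / 44.9 = 0.7862 m/s
v_mean = 0.81 × 0.7862 = 0.6368 m/s
Q = A × v_mean = 22.9 × 0.6368 = 14.58 m³/s

14.6 m³/s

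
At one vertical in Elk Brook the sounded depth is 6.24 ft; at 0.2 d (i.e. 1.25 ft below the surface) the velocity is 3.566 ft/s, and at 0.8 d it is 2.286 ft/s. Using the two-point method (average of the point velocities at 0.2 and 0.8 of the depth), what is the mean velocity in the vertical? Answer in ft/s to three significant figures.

v̄ = (3.566 + 2.286) / 2 = 2.926 ft/s

2.93 ft/s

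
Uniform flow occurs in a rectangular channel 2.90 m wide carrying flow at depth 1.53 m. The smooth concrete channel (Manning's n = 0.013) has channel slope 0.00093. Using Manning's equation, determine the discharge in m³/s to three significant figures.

A = b·y = 2.90 × 1.53 = 4.437 m²
P = b + 2y = 2.90 + 2×1.53 = 5.960 m
R = A/P = 4.437/5.960 = 0.7445 m
Q = (1/n)·A·R^(2/3)·S^(1/2) = (1/0.013) × 4.437 × 0.7445^(2/3) × 0.00093^(1/2) = 8.550 m³/s

8.55 m³/s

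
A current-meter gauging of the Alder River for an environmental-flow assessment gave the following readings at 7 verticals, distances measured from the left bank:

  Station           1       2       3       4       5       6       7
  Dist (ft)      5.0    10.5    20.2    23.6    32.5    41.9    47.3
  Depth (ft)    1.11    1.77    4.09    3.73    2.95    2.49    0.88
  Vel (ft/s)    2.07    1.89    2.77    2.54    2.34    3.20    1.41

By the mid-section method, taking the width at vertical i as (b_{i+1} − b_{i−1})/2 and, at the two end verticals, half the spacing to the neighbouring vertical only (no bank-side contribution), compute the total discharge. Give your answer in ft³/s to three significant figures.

w_1 = (10.5 − 5.0)/2 = 2.75 ft; q_1 = 2.07 × 1.11 × 2.75 = 6.319 ft³/s
w_2 = (20.2 − 5.0)/2 = 7.6 ft; q_2 = 1.89 × 1.77 × 7.6 = 25.42 ft³/s
w_3 = (23.6 − 10.5)/2 = 6.55 ft; q_3 = 2.77 × 4.09 × 6.55 = 74.21 ft³/s
w_4 = (32.5 − 20.2)/2 = 6.15 ft; q_4 = 2.54 × 3.73 × 6.15 = 58.27 ft³/s
w_5 = (41.9 − 23.6)/2 = 9.15 ft; q_5 = 2.34 × 2.95 × 9.15 = 63.16 ft³/s
w_6 = (47.3 − 32.5)/2 = 7.4 ft; q_6 = 3.20 × 2.49 × 7.4 = 58.96 ft³/s
w_7 = (47.3 − 41.9)/2 = 2.7 ft; q_7 = 1.41 × 0.88 × 2.7 = 3.350 ft³/s
Q = Σ qᵢ = 289.7 ft³/s

290 ft³/s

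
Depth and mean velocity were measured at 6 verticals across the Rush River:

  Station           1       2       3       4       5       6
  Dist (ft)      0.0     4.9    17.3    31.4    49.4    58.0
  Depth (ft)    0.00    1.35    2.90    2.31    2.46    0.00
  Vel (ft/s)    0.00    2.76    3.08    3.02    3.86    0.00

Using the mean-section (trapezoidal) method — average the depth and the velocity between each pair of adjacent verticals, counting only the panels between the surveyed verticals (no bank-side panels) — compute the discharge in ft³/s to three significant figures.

Panel 1-2: Δb = 4.9 ft, d̄ = (0.00+1.35)/2 = 0.675, v̄ = (0.00+2.76)/2 = 1.38 → q = 4.9×0.675×1.38 = 4.564 ft³/s
Panel 2-3: Δb = 12.4 ft, d̄ = (1.35+2.90)/2 = 2.125, v̄ = (2.76+3.08)/2 = 2.92 → q = 12.4×2.125×2.92 = 76.94 ft³/s
Panel 3-4: Δb = 14.1 ft, d̄ = (2.90+2.31)/2 = 2.605, v̄ = (3.08+3.02)/2 = 3.05 → q = 14.1×2.605×3.05 = 112.0 ft³/s
Panel 4-5: Δb = 18 ft, d̄ = (2.31+2.46)/2 = 2.385, v̄ = (3.02+3.86)/2 = 3.44 → q = 18×2.385×3.44 = 147.7 ft³/s
Panel 5-6: Δb = 8.6 ft, d̄ = (2.46+0.00)/2 = 1.23, v̄ = (3.86+0.00)/2 = 1.93 → q = 8.6×1.23×1.93 = 20.42 ft³/s
Q = Σ q = 361.6 ft³/s

362 ft³/s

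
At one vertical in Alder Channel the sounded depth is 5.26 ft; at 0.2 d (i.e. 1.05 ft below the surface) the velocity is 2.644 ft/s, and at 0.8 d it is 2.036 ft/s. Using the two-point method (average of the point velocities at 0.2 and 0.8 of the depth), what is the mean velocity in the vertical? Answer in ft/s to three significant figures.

2.34 ft/s

v̄ = (2.644 + 2.036) / 2 = 2.340 ft/s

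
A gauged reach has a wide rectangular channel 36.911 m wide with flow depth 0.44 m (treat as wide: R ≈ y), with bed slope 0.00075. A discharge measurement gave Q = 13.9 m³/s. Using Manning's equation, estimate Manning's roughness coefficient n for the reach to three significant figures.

0.0185

A = b·y = 36.911 × 0.44 = 16.24 m²
Wide channel: R ≈ y = 0.44 m
n = (1/Q)·A·R^(2/3)·S^(1/2) = (1/13.9) × 16.24 × 0.5785 × 0.02739 = 0.01851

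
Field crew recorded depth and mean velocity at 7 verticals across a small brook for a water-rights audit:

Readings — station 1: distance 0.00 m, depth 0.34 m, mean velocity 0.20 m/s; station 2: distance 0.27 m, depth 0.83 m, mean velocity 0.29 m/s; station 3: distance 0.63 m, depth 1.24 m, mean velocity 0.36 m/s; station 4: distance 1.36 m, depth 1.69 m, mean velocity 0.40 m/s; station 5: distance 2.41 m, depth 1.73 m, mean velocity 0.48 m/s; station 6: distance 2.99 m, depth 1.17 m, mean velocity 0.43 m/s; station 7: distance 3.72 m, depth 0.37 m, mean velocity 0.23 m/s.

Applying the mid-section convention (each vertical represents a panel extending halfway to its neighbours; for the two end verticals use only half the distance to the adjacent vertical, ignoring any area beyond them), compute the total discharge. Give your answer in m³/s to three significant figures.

w_1 = (0.27 − 0.00)/2 = 0.135 m; q_1 = 0.20 × 0.34 × 0.135 = 0.009180 m³/s
w_2 = (0.63 − 0.00)/2 = 0.315 m; q_2 = 0.29 × 0.83 × 0.315 = 0.07582 m³/s
w_3 = (1.36 − 0.27)/2 = 0.545 m; q_3 = 0.36 × 1.24 × 0.545 = 0.2433 m³/s
w_4 = (2.41 − 0.63)/2 = 0.89 m; q_4 = 0.40 × 1.69 × 0.89 = 0.6016 m³/s
w_5 = (2.99 − 1.36)/2 = 0.815 m; q_5 = 0.48 × 1.73 × 0.815 = 0.6768 m³/s
w_6 = (3.72 − 2.41)/2 = 0.655 m; q_6 = 0.43 × 1.17 × 0.655 = 0.3295 m³/s
w_7 = (3.72 − 2.99)/2 = 0.365 m; q_7 = 0.23 × 0.37 × 0.365 = 0.03106 m³/s
Q = Σ qᵢ = 1.967 m³/s

1.97 m³/s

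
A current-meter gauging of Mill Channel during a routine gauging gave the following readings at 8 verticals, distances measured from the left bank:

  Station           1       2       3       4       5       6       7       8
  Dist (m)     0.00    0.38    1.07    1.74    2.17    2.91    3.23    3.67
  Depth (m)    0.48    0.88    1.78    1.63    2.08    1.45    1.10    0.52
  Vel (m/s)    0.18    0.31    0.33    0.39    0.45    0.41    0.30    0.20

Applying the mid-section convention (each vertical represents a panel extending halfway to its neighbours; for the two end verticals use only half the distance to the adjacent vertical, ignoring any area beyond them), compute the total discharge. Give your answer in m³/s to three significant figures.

w_1 = (0.38 − 0.00)/2 = 0.19 m; q_1 = 0.18 × 0.48 × 0.19 = 0.01642 m³/s
w_2 = (1.07 − 0.00)/2 = 0.535 m; q_2 = 0.31 × 0.88 × 0.535 = 0.1459 m³/s
w_3 = (1.74 − 0.38)/2 = 0.68 m; q_3 = 0.33 × 1.78 × 0.68 = 0.3994 m³/s
w_4 = (2.17 − 1.07)/2 = 0.55 m; q_4 = 0.39 × 1.63 × 0.55 = 0.3496 m³/s
w_5 = (2.91 − 1.74)/2 = 0.585 m; q_5 = 0.45 × 2.08 × 0.585 = 0.5476 m³/s
w_6 = (3.23 − 2.17)/2 = 0.53 m; q_6 = 0.41 × 1.45 × 0.53 = 0.3151 m³/s
w_7 = (3.67 − 2.91)/2 = 0.38 m; q_7 = 0.30 × 1.10 × 0.38 = 0.1254 m³/s
w_8 = (3.67 − 3.23)/2 = 0.22 m; q_8 = 0.20 × 0.52 × 0.22 = 0.02288 m³/s
Q = Σ qᵢ = 1.922 m³/s

1.92 m³/s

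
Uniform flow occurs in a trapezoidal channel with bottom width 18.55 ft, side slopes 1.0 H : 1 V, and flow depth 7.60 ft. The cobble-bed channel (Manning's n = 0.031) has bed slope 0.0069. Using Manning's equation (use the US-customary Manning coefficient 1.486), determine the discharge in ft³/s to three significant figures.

2300 ft³/s

A = (b + z·y)·y = (18.55 + 1.0×7.60)×7.60 = 198.7 ft²
P = b + 2y√(1+z²) = 18.55 + 2×7.60×√(1+1.0²) = 40.05 ft
R = A/P = 198.7/40.05 = 4.963 ft
Q = (1.486/n)·A·R^(2/3)·S^(1/2) = (1.486/0.031) × 198.7 × 4.963^(2/3) × 0.0069^(1/2) = 2302 ft³/s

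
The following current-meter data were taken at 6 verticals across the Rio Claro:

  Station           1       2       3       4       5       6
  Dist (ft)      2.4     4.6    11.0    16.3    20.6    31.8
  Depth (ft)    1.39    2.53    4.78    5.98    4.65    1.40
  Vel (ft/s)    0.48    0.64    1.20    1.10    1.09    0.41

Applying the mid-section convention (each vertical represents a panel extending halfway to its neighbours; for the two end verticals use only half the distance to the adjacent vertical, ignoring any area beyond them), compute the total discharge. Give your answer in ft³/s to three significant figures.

115 ft³/s

w_1 = (4.6 − 2.4)/2 = 1.1 ft; q_1 = 0.48 × 1.39 × 1.1 = 0.7339 ft³/s
w_2 = (11.0 − 2.4)/2 = 4.3 ft; q_2 = 0.64 × 2.53 × 4.3 = 6.963 ft³/s
w_3 = (16.3 − 4.6)/2 = 5.85 ft; q_3 = 1.20 × 4.78 × 5.85 = 33.56 ft³/s
w_4 = (20.6 − 11.0)/2 = 4.8 ft; q_4 = 1.10 × 5.98 × 4.8 = 31.57 ft³/s
w_5 = (31.8 − 16.3)/2 = 7.75 ft; q_5 = 1.09 × 4.65 × 7.75 = 39.28 ft³/s
w_6 = (31.8 − 20.6)/2 = 5.6 ft; q_6 = 0.41 × 1.40 × 5.6 = 3.214 ft³/s
Q = Σ qᵢ = 115.3 ft³/s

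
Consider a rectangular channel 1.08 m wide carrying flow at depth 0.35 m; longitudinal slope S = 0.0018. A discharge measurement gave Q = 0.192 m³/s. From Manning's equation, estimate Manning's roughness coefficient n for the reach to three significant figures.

0.0297

A = b·y = 1.08 × 0.35 = 0.3780 m²
P = b + 2y = 1.08 + 2×0.35 = 1.780 m
R = A/P = 0.3780/1.780 = 0.2124 m
n = (1/Q)·A·R^(2/3)·S^(1/2) = (1/0.192) × 0.3780 × 0.3559 × 0.04243 = 0.02973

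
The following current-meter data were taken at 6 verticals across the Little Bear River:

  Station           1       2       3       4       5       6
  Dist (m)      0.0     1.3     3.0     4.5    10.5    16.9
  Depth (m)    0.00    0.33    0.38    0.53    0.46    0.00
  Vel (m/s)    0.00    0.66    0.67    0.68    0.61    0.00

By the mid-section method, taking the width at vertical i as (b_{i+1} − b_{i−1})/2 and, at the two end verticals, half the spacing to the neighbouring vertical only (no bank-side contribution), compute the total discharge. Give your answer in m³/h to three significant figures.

w_2 = (3.0 − 0.0)/2 = 1.5 m; q_2 = 0.66 × 0.33 × 1.5 = 0.3267 m³/s
w_3 = (4.5 − 1.3)/2 = 1.6 m; q_3 = 0.67 × 0.38 × 1.6 = 0.4074 m³/s
w_4 = (10.5 − 3.0)/2 = 3.75 m; q_4 = 0.68 × 0.53 × 3.75 = 1.352 m³/s
w_5 = (16.9 − 4.5)/2 = 6.2 m; q_5 = 0.61 × 0.46 × 6.2 = 1.740 m³/s
Stations 1, 6 contribute zero (depth or velocity is 0).
Q = Σ qᵢ = 3.825 m³/s
= 3.825 × 3600 = 13770 m³/h

13800 m³/h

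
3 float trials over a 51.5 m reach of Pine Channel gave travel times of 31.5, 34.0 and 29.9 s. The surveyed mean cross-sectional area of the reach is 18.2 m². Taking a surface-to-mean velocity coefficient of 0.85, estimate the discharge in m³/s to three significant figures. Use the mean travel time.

25.1 m³/s

t̄ = (31.5 + 34.0 + 29.9) / 3 = 31.8 s
v_surface = L / t̄ = 51.5 / 31.8 = 1.619 m/s
v_mean = 0.85 × 1.619 = 1.377 m/s
Q = A × v_mean = 18.2 × 1.377 = 25.05 m³/s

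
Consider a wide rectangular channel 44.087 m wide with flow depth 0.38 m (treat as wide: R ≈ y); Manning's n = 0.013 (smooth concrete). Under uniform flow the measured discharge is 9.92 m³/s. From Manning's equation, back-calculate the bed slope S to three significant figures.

0.000215

A = b·y = 44.087 × 0.38 = 16.75 m²
Wide channel: R ≈ y = 0.38 m
S = (Q·n / (1·A·R^(2/3)))² = (9.92×0.013 / (1×16.75×0.5246))² = 0.0002153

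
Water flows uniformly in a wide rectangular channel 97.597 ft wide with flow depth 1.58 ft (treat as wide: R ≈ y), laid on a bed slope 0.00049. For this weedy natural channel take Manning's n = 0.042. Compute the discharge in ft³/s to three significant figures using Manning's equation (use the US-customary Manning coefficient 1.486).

A = b·y = 97.597 × 1.58 = 154.2 ft²
Wide channel: R ≈ y = 1.58 ft
Q = (1.486/n)·A·R^(2/3)·S^(1/2) = (1.486/0.042) × 154.2 × 1.580^(2/3) × 0.00049^(1/2) = 163.8 ft³/s

164 ft³/s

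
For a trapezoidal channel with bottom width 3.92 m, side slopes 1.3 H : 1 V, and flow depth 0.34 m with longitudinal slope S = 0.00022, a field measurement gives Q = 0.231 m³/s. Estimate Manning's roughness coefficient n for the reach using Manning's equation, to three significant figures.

A = (b + z·y)·y = (3.92 + 1.3×0.34)×0.34 = 1.483 m²
P = b + 2y√(1+z²) = 3.92 + 2×0.34×√(1+1.3²) = 5.035 m
R = A/P = 1.483/5.035 = 0.2945 m
n = (1/Q)·A·R^(2/3)·S^(1/2) = (1/0.231) × 1.483 × 0.4427 × 0.01483 = 0.04216

0.0422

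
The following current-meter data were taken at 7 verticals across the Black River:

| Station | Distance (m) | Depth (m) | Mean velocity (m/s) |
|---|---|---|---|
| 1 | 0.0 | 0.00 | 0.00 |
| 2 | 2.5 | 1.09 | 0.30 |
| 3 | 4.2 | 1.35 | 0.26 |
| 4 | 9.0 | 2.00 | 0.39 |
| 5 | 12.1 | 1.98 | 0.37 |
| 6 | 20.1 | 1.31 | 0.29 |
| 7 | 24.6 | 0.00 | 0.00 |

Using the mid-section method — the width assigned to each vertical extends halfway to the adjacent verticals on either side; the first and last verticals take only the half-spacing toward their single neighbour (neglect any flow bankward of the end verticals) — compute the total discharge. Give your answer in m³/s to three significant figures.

11.3 m³/s

w_2 = (4.2 − 0.0)/2 = 2.1 m; q_2 = 0.30 × 1.09 × 2.1 = 0.6867 m³/s
w_3 = (9.0 − 2.5)/2 = 3.25 m; q_3 = 0.26 × 1.35 × 3.25 = 1.141 m³/s
w_4 = (12.1 − 4.2)/2 = 3.95 m; q_4 = 0.39 × 2.00 × 3.95 = 3.081 m³/s
w_5 = (20.1 − 9.0)/2 = 5.55 m; q_5 = 0.37 × 1.98 × 5.55 = 4.066 m³/s
w_6 = (24.6 − 12.1)/2 = 6.25 m; q_6 = 0.29 × 1.31 × 6.25 = 2.374 m³/s
Stations 1, 7 contribute zero (depth or velocity is 0).
Q = Σ qᵢ = 11.35 m³/s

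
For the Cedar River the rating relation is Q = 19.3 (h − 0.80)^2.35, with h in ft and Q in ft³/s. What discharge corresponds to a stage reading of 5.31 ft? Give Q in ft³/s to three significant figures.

Q = 19.3 × (5.31 − 0.80)^2.35 = 19.3 × 4.51^2.35 = 665.1 ft³/s

665 ft³/s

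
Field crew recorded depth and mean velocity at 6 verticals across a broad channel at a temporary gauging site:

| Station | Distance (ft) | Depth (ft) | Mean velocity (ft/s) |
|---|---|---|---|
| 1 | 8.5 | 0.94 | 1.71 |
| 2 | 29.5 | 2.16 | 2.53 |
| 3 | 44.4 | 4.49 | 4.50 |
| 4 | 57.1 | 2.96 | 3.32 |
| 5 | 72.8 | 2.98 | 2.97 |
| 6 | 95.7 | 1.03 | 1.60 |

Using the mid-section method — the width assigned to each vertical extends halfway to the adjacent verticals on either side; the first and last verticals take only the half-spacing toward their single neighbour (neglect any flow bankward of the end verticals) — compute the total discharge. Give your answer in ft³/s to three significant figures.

w_1 = (29.5 − 8.5)/2 = 10.5 ft; q_1 = 1.71 × 0.94 × 10.5 = 16.88 ft³/s
w_2 = (44.4 − 8.5)/2 = 17.95 ft; q_2 = 2.53 × 2.16 × 17.95 = 98.09 ft³/s
w_3 = (57.1 − 29.5)/2 = 13.8 ft; q_3 = 4.50 × 4.49 × 13.8 = 278.8 ft³/s
w_4 = (72.8 − 44.4)/2 = 14.2 ft; q_4 = 3.32 × 2.96 × 14.2 = 139.5 ft³/s
w_5 = (95.7 − 57.1)/2 = 19.3 ft; q_5 = 2.97 × 2.98 × 19.3 = 170.8 ft³/s
w_6 = (95.7 − 72.8)/2 = 11.45 ft; q_6 = 1.60 × 1.03 × 11.45 = 18.87 ft³/s
Q = Σ qᵢ = 723.0 ft³/s

723 ft³/s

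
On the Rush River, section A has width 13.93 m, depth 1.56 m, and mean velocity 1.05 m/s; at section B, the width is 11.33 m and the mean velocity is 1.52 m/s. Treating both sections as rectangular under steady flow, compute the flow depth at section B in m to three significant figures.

1.32 m

Q = A₁V₁ = (13.93×1.56) × 1.05 = 22.82 m³/s
d₂ = Q/(b₂ V₂) = 22.82/(11.33×1.52) = 1.325 m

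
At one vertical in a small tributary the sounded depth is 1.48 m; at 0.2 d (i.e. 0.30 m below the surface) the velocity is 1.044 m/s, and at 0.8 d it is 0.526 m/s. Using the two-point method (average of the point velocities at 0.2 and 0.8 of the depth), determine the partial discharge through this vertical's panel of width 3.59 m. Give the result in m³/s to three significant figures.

v̄ = (1.044 + 0.526) / 2 = 0.7850 m/s
q = v̄ × d × w = 0.7850 × 1.48 × 3.59 = 4.171 m³/s

4.17 m³/s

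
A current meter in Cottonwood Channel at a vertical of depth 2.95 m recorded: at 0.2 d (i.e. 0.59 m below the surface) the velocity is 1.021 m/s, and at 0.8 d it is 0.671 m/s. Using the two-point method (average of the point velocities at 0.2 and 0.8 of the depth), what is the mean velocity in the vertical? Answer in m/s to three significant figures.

v̄ = (1.021 + 0.671) / 2 = 0.8460 m/s

0.846 m/s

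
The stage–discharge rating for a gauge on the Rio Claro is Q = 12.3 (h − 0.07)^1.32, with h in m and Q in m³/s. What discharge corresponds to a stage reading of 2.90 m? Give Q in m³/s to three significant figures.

48.6 m³/s

Q = 12.3 × (2.90 − 0.07)^1.32 = 12.3 × 2.83^1.32 = 48.56 m³/s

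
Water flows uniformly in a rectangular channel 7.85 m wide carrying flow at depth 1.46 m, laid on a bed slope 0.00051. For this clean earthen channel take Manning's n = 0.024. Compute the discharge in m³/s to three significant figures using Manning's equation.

11.2 m³/s

A = b·y = 7.85 × 1.46 = 11.46 m²
P = b + 2y = 7.85 + 2×1.46 = 10.77 m
R = A/P = 11.46/10.77 = 1.064 m
Q = (1/n)·A·R^(2/3)·S^(1/2) = (1/0.024) × 11.46 × 1.064^(2/3) × 0.00051^(1/2) = 11.24 m³/s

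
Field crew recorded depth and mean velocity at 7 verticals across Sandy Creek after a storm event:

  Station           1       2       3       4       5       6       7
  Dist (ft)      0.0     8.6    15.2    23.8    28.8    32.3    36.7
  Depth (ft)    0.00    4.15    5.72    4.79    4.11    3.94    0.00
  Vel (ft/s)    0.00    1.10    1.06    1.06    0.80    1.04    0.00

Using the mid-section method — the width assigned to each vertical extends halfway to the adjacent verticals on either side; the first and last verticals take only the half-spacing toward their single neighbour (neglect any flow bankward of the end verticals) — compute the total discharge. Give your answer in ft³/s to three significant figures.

145 ft³/s

w_2 = (15.2 − 0.0)/2 = 7.6 ft; q_2 = 1.10 × 4.15 × 7.6 = 34.69 ft³/s
w_3 = (23.8 − 8.6)/2 = 7.6 ft; q_3 = 1.06 × 5.72 × 7.6 = 46.08 ft³/s
w_4 = (28.8 − 15.2)/2 = 6.8 ft; q_4 = 1.06 × 4.79 × 6.8 = 34.53 ft³/s
w_5 = (32.3 − 23.8)/2 = 4.25 ft; q_5 = 0.80 × 4.11 × 4.25 = 13.97 ft³/s
w_6 = (36.7 − 28.8)/2 = 3.95 ft; q_6 = 1.04 × 3.94 × 3.95 = 16.19 ft³/s
Stations 1, 7 contribute zero (depth or velocity is 0).
Q = Σ qᵢ = 145.5 ft³/s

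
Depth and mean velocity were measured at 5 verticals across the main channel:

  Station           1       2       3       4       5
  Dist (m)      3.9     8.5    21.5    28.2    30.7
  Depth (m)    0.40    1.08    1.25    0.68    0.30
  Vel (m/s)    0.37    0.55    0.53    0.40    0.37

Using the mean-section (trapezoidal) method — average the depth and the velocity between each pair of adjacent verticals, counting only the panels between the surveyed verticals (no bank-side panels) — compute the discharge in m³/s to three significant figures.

Panel 1-2: Δb = 4.6 m, d̄ = (0.40+1.08)/2 = 0.74, v̄ = (0.37+0.55)/2 = 0.46 → q = 4.6×0.74×0.46 = 1.566 m³/s
Panel 2-3: Δb = 13 m, d̄ = (1.08+1.25)/2 = 1.165, v̄ = (0.55+0.53)/2 = 0.54 → q = 13×1.165×0.54 = 8.178 m³/s
Panel 3-4: Δb = 6.7 m, d̄ = (1.25+0.68)/2 = 0.965, v̄ = (0.53+0.40)/2 = 0.465 → q = 6.7×0.965×0.465 = 3.006 m³/s
Panel 4-5: Δb = 2.5 m, d̄ = (0.68+0.30)/2 = 0.49, v̄ = (0.40+0.37)/2 = 0.385 → q = 2.5×0.49×0.385 = 0.4716 m³/s
Q = Σ q = 13.22 m³/s

13.2 m³/s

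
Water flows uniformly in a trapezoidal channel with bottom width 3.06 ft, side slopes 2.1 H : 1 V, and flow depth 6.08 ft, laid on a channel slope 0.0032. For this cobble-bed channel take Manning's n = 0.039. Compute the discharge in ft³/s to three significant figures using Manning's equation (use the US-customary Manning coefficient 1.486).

A = (b + z·y)·y = (3.06 + 2.1×6.08)×6.08 = 96.23 ft²
P = b + 2y√(1+z²) = 3.06 + 2×6.08×√(1+2.1²) = 31.34 ft
R = A/P = 96.23/31.34 = 3.070 ft
Q = (1.486/n)·A·R^(2/3)·S^(1/2) = (1.486/0.039) × 96.23 × 3.070^(2/3) × 0.0032^(1/2) = 438.2 ft³/s

438 ft³/s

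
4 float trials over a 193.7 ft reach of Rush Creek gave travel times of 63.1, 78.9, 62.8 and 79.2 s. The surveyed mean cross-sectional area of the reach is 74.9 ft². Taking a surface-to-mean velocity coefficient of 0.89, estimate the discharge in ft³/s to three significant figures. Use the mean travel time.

182 ft³/s

t̄ = (63.1 + 78.9 + 62.8 + 79.2) / 4 = 71 s
v_surface = L / t̄ = 193.7 / 71 = 2.728 ft/s
v_mean = 0.89 × 2.728 = 2.428 ft/s
Q = A × v_mean = 74.9 × 2.428 = 181.9 ft³/s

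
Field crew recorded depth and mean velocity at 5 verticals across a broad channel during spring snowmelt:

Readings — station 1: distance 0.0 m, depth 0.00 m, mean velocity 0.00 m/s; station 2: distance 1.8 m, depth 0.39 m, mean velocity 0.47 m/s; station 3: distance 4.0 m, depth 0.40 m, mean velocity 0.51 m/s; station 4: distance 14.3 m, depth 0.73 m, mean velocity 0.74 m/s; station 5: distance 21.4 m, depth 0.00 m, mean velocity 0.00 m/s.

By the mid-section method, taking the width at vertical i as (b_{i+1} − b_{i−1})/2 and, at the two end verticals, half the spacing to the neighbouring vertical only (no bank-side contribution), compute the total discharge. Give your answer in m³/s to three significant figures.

6.34 m³/s

w_2 = (4.0 − 0.0)/2 = 2 m; q_2 = 0.47 × 0.39 × 2 = 0.3666 m³/s
w_3 = (14.3 − 1.8)/2 = 6.25 m; q_3 = 0.51 × 0.40 × 6.25 = 1.275 m³/s
w_4 = (21.4 − 4.0)/2 = 8.7 m; q_4 = 0.74 × 0.73 × 8.7 = 4.700 m³/s
Stations 1, 5 contribute zero (depth or velocity is 0).
Q = Σ qᵢ = 6.341 m³/s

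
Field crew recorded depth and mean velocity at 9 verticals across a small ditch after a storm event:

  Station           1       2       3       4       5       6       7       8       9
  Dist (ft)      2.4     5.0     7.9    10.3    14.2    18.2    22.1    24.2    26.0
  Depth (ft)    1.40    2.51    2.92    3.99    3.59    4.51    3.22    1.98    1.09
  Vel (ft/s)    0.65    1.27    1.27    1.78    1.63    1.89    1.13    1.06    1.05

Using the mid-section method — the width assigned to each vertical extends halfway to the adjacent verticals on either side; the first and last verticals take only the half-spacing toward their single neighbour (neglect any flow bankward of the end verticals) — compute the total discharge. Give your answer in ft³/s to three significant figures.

115 ft³/s

w_1 = (5.0 − 2.4)/2 = 1.3 ft; q_1 = 0.65 × 1.40 × 1.3 = 1.183 ft³/s
w_2 = (7.9 − 2.4)/2 = 2.75 ft; q_2 = 1.27 × 2.51 × 2.75 = 8.766 ft³/s
w_3 = (10.3 − 5.0)/2 = 2.65 ft; q_3 = 1.27 × 2.92 × 2.65 = 9.827 ft³/s
w_4 = (14.2 − 7.9)/2 = 3.15 ft; q_4 = 1.78 × 3.99 × 3.15 = 22.37 ft³/s
w_5 = (18.2 − 10.3)/2 = 3.95 ft; q_5 = 1.63 × 3.59 × 3.95 = 23.11 ft³/s
w_6 = (22.1 − 14.2)/2 = 3.95 ft; q_6 = 1.89 × 4.51 × 3.95 = 33.67 ft³/s
w_7 = (24.2 − 18.2)/2 = 3 ft; q_7 = 1.13 × 3.22 × 3 = 10.92 ft³/s
w_8 = (26.0 − 22.1)/2 = 1.95 ft; q_8 = 1.06 × 1.98 × 1.95 = 4.093 ft³/s
w_9 = (26.0 − 24.2)/2 = 0.9 ft; q_9 = 1.05 × 1.09 × 0.9 = 1.030 ft³/s
Q = Σ qᵢ = 115.0 ft³/s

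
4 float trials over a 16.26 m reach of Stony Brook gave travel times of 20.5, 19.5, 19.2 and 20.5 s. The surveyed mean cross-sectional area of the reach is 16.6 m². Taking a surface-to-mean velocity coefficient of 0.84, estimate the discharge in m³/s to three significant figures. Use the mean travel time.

11.4 m³/s

t̄ = (20.5 + 19.5 + 19.2 + 20.5) / 4 = 19.925 s
v_surface = L / t̄ = 16.26 / 19.925 = 0.8161 m/s
v_mean = 0.84 × 0.8161 = 0.6855 m/s
Q = A × v_mean = 16.6 × 0.6855 = 11.38 m³/s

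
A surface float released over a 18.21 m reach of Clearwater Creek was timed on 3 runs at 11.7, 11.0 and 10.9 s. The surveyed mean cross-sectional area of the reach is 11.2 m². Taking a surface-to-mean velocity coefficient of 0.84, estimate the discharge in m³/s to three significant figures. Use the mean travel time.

15.3 m³/s

t̄ = (11.7 + 11.0 + 10.9) / 3 = 11.2 s
v_surface = L / t̄ = 18.21 / 11.2 = 1.626 m/s
v_mean = 0.84 × 1.626 = 1.366 m/s
Q = A × v_mean = 11.2 × 1.366 = 15.30 m³/s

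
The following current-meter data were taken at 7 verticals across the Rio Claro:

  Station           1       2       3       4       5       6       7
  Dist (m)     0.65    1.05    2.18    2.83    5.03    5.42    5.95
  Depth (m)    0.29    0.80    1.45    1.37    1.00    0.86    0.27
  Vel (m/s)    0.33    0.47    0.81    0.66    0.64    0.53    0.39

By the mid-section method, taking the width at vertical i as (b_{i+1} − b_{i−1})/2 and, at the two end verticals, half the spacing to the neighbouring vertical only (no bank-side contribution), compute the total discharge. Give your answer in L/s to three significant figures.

w_1 = (1.05 − 0.65)/2 = 0.2 m; q_1 = 0.33 × 0.29 × 0.2 = 0.01914 m³/s
w_2 = (2.18 − 0.65)/2 = 0.765 m; q_2 = 0.47 × 0.80 × 0.765 = 0.2876 m³/s
w_3 = (2.83 − 1.05)/2 = 0.89 m; q_3 = 0.81 × 1.45 × 0.89 = 1.045 m³/s
w_4 = (5.03 − 2.18)/2 = 1.425 m; q_4 = 0.66 × 1.37 × 1.425 = 1.288 m³/s
w_5 = (5.42 − 2.83)/2 = 1.295 m; q_5 = 0.64 × 1.00 × 1.295 = 0.8288 m³/s
w_6 = (5.95 − 5.03)/2 = 0.46 m; q_6 = 0.53 × 0.86 × 0.46 = 0.2097 m³/s
w_7 = (5.95 − 5.42)/2 = 0.265 m; q_7 = 0.39 × 0.27 × 0.265 = 0.02790 m³/s
Q = Σ qᵢ = 3.707 m³/s
= 3.707 × 1000 = 3707 L/s

3710 L/s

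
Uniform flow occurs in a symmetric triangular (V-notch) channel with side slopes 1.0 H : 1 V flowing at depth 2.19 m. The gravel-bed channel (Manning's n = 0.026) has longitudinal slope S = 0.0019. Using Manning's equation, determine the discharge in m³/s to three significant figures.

6.78 m³/s

A = z·y² = 1.0×2.19² = 4.796 m²
P = 2y√(1+z²) = 2×2.19×√(1+1.0²) = 6.194 m
R = A/P = 4.796/6.194 = 0.7743 m
Q = (1/n)·A·R^(2/3)·S^(1/2) = (1/0.026) × 4.796 × 0.7743^(2/3) × 0.0019^(1/2) = 6.780 m³/s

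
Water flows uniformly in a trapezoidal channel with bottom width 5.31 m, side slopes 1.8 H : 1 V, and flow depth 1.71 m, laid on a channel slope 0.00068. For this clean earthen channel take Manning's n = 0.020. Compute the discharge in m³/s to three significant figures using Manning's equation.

20.7 m³/s

A = (b + z·y)·y = (5.31 + 1.8×1.71)×1.71 = 14.34 m²
P = b + 2y√(1+z²) = 5.31 + 2×1.71×√(1+1.8²) = 12.35 m
R = A/P = 14.34/12.35 = 1.161 m
Q = (1/n)·A·R^(2/3)·S^(1/2) = (1/0.020) × 14.34 × 1.161^(2/3) × 0.00068^(1/2) = 20.66 m³/s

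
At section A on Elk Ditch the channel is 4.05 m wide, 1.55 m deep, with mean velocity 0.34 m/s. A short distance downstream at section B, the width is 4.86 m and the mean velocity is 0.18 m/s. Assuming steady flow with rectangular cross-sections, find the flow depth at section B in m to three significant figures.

2.44 m

Q = A₁V₁ = (4.05×1.55) × 0.34 = 2.134 m³/s
d₂ = Q/(b₂ V₂) = 2.134/(4.86×0.18) = 2.440 m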